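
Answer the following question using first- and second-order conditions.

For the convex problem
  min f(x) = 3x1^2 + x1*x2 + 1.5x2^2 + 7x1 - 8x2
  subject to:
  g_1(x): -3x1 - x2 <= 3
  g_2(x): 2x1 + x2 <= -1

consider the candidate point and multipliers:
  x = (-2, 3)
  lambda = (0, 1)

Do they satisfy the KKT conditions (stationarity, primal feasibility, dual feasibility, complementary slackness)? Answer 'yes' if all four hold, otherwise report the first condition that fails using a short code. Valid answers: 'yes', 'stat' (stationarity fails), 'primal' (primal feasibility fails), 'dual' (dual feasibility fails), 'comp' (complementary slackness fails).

Gradient of f: grad f(x) = Q x + c = (-2, -1)
Constraint values g_i(x) = a_i^T x - b_i:
  g_1((-2, 3)) = 0
  g_2((-2, 3)) = 0
Stationarity residual: grad f(x) + sum_i lambda_i a_i = (0, 0)
  -> stationarity OK
Primal feasibility (all g_i <= 0): OK
Dual feasibility (all lambda_i >= 0): OK
Complementary slackness (lambda_i * g_i(x) = 0 for all i): OK

Verdict: yes, KKT holds.

yes


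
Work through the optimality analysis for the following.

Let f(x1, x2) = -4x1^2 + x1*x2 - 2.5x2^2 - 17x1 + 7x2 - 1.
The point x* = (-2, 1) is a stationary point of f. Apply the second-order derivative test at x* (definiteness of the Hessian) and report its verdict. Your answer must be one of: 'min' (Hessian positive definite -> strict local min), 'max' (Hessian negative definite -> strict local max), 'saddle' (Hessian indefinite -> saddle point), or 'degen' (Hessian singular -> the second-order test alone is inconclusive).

Compute the Hessian H = grad^2 f:
  H = [[-8, 1], [1, -5]]
Verify stationarity: grad f(x*) = H x* + g = (0, 0).
Eigenvalues of H: -8.3028, -4.6972.
Both eigenvalues < 0, so H is negative definite -> x* is a strict local max.

max


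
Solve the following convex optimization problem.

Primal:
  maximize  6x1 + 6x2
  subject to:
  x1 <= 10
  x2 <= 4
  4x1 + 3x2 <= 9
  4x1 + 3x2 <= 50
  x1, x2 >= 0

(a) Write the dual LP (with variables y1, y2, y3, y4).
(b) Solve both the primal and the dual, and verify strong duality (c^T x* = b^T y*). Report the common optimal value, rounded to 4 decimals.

The standard primal-dual pair for 'max c^T x s.t. A x <= b, x >= 0' is:
  Dual:  min b^T y  s.t.  A^T y >= c,  y >= 0.

So the dual LP is:
  minimize  10y1 + 4y2 + 9y3 + 50y4
  subject to:
    y1 + 4y3 + 4y4 >= 6
    y2 + 3y3 + 3y4 >= 6
    y1, y2, y3, y4 >= 0

Solving the primal: x* = (0, 3).
  primal value c^T x* = 18.
Solving the dual: y* = (0, 0, 2, 0).
  dual value b^T y* = 18.
Strong duality: c^T x* = b^T y*. Confirmed.

18


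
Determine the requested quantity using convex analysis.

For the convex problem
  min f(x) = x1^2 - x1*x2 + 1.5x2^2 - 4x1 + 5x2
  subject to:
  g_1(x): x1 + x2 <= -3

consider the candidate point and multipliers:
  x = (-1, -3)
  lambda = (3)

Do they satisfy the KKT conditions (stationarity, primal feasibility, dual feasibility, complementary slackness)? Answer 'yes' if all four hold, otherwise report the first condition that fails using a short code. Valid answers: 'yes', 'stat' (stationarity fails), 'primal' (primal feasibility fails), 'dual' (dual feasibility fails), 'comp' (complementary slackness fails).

Gradient of f: grad f(x) = Q x + c = (-3, -3)
Constraint values g_i(x) = a_i^T x - b_i:
  g_1((-1, -3)) = -1
Stationarity residual: grad f(x) + sum_i lambda_i a_i = (0, 0)
  -> stationarity OK
Primal feasibility (all g_i <= 0): OK
Dual feasibility (all lambda_i >= 0): OK
Complementary slackness (lambda_i * g_i(x) = 0 for all i): FAILS

Verdict: the first failing condition is complementary_slackness -> comp.

comp


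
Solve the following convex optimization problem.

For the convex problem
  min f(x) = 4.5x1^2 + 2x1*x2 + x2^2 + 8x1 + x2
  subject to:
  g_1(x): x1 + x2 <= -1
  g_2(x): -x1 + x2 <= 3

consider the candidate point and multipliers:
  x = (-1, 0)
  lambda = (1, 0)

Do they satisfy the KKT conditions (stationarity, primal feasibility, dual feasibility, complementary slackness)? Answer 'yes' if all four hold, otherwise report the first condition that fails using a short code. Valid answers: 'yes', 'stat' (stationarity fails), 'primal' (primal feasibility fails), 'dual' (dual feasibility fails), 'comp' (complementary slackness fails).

Gradient of f: grad f(x) = Q x + c = (-1, -1)
Constraint values g_i(x) = a_i^T x - b_i:
  g_1((-1, 0)) = 0
  g_2((-1, 0)) = -2
Stationarity residual: grad f(x) + sum_i lambda_i a_i = (0, 0)
  -> stationarity OK
Primal feasibility (all g_i <= 0): OK
Dual feasibility (all lambda_i >= 0): OK
Complementary slackness (lambda_i * g_i(x) = 0 for all i): OK

Verdict: yes, KKT holds.

yes


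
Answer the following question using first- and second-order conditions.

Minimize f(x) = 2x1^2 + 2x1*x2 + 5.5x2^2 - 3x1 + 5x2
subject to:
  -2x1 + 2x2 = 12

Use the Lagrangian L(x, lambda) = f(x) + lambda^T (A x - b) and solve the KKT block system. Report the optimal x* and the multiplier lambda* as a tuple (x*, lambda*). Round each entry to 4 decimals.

Form the Lagrangian:
  L(x, lambda) = (1/2) x^T Q x + c^T x + lambda^T (A x - b)
Stationarity (grad_x L = 0): Q x + c + A^T lambda = 0.
Primal feasibility: A x = b.

This gives the KKT block system:
  [ Q   A^T ] [ x     ]   [-c ]
  [ A    0  ] [ lambda ] = [ b ]

Solving the linear system:
  x*      = (-4.2105, 1.7895)
  lambda* = (-8.1316)
  f(x*)   = 59.5789

x* = (-4.2105, 1.7895), lambda* = (-8.1316)


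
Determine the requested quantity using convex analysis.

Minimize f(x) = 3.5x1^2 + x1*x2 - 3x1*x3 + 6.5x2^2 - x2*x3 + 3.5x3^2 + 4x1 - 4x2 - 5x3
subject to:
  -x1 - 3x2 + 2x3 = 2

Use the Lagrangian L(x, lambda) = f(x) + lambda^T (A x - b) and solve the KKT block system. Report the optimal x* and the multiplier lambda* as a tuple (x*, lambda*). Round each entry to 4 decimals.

Form the Lagrangian:
  L(x, lambda) = (1/2) x^T Q x + c^T x + lambda^T (A x - b)
Stationarity (grad_x L = 0): Q x + c + A^T lambda = 0.
Primal feasibility: A x = b.

This gives the KKT block system:
  [ Q   A^T ] [ x     ]   [-c ]
  [ A    0  ] [ lambda ] = [ b ]

Solving the linear system:
  x*      = (-0.3686, 0.0956, 0.959)
  lambda* = (-1.3618)
  f(x*)   = -1.9642

x* = (-0.3686, 0.0956, 0.959), lambda* = (-1.3618)


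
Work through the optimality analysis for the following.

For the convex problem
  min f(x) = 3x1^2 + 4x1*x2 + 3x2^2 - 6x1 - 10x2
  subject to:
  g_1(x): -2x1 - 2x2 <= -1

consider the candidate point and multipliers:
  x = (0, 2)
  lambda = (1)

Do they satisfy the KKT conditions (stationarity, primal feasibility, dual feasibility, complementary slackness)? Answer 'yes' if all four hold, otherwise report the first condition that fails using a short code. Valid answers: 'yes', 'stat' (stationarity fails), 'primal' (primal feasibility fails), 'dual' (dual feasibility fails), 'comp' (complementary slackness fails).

Gradient of f: grad f(x) = Q x + c = (2, 2)
Constraint values g_i(x) = a_i^T x - b_i:
  g_1((0, 2)) = -3
Stationarity residual: grad f(x) + sum_i lambda_i a_i = (0, 0)
  -> stationarity OK
Primal feasibility (all g_i <= 0): OK
Dual feasibility (all lambda_i >= 0): OK
Complementary slackness (lambda_i * g_i(x) = 0 for all i): FAILS

Verdict: the first failing condition is complementary_slackness -> comp.

comp


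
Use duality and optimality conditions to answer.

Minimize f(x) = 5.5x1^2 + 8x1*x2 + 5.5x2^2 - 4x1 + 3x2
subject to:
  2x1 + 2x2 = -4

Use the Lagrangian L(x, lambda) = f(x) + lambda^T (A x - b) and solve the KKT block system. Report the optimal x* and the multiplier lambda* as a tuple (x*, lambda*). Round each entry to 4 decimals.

Form the Lagrangian:
  L(x, lambda) = (1/2) x^T Q x + c^T x + lambda^T (A x - b)
Stationarity (grad_x L = 0): Q x + c + A^T lambda = 0.
Primal feasibility: A x = b.

This gives the KKT block system:
  [ Q   A^T ] [ x     ]   [-c ]
  [ A    0  ] [ lambda ] = [ b ]

Solving the linear system:
  x*      = (0.1667, -2.1667)
  lambda* = (9.75)
  f(x*)   = 15.9167

x* = (0.1667, -2.1667), lambda* = (9.75)


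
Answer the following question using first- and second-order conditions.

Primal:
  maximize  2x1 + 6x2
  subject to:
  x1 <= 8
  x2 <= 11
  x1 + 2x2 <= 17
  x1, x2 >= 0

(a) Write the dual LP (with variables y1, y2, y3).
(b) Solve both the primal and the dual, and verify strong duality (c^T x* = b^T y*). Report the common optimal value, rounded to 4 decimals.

The standard primal-dual pair for 'max c^T x s.t. A x <= b, x >= 0' is:
  Dual:  min b^T y  s.t.  A^T y >= c,  y >= 0.

So the dual LP is:
  minimize  8y1 + 11y2 + 17y3
  subject to:
    y1 + y3 >= 2
    y2 + 2y3 >= 6
    y1, y2, y3 >= 0

Solving the primal: x* = (0, 8.5).
  primal value c^T x* = 51.
Solving the dual: y* = (0, 0, 3).
  dual value b^T y* = 51.
Strong duality: c^T x* = b^T y*. Confirmed.

51


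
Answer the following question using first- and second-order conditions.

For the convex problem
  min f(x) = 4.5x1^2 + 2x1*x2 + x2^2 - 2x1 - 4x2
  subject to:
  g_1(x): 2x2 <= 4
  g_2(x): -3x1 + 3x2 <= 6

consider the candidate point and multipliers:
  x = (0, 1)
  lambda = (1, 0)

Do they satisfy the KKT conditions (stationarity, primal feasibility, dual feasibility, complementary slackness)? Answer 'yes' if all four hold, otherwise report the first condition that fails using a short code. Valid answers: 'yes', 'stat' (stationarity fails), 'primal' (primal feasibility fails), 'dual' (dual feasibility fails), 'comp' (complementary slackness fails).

Gradient of f: grad f(x) = Q x + c = (0, -2)
Constraint values g_i(x) = a_i^T x - b_i:
  g_1((0, 1)) = -2
  g_2((0, 1)) = -3
Stationarity residual: grad f(x) + sum_i lambda_i a_i = (0, 0)
  -> stationarity OK
Primal feasibility (all g_i <= 0): OK
Dual feasibility (all lambda_i >= 0): OK
Complementary slackness (lambda_i * g_i(x) = 0 for all i): FAILS

Verdict: the first failing condition is complementary_slackness -> comp.

comp


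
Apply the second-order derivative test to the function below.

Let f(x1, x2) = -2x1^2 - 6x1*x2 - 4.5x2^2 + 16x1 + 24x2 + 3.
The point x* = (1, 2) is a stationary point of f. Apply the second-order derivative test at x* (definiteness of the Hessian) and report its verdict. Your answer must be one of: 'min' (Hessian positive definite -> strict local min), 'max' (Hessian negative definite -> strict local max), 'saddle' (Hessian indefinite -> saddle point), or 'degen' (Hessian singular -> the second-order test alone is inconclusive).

Compute the Hessian H = grad^2 f:
  H = [[-4, -6], [-6, -9]]
Verify stationarity: grad f(x*) = H x* + g = (0, 0).
Eigenvalues of H: -13, 0.
H has a zero eigenvalue (singular; negative semidefinite but not definite), so H is neither positive definite, negative definite, nor indefinite. The second-order test alone is inconclusive -> degen.
(Indeed, f is constant along the null direction of H through x*, so x* is not a strict local extremum.)

degen


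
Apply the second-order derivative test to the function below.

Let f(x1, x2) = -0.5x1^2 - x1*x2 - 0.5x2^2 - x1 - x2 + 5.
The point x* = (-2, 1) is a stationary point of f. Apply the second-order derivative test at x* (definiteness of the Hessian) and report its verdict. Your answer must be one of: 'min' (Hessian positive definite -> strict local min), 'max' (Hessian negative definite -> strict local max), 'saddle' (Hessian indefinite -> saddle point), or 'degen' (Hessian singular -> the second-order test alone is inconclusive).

Compute the Hessian H = grad^2 f:
  H = [[-1, -1], [-1, -1]]
Verify stationarity: grad f(x*) = H x* + g = (0, 0).
Eigenvalues of H: -2, 0.
H has a zero eigenvalue (singular; negative semidefinite but not definite), so H is neither positive definite, negative definite, nor indefinite. The second-order test alone is inconclusive -> degen.
(Indeed, f is constant along the null direction of H through x*, so x* is not a strict local extremum.)

degen


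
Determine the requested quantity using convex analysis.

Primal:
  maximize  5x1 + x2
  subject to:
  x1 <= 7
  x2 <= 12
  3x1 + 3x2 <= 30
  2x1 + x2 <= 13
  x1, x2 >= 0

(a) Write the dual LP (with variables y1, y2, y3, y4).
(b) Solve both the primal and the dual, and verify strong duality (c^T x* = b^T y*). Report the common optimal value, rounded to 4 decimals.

The standard primal-dual pair for 'max c^T x s.t. A x <= b, x >= 0' is:
  Dual:  min b^T y  s.t.  A^T y >= c,  y >= 0.

So the dual LP is:
  minimize  7y1 + 12y2 + 30y3 + 13y4
  subject to:
    y1 + 3y3 + 2y4 >= 5
    y2 + 3y3 + y4 >= 1
    y1, y2, y3, y4 >= 0

Solving the primal: x* = (6.5, 0).
  primal value c^T x* = 32.5.
Solving the dual: y* = (0, 0, 0, 2.5).
  dual value b^T y* = 32.5.
Strong duality: c^T x* = b^T y*. Confirmed.

32.5


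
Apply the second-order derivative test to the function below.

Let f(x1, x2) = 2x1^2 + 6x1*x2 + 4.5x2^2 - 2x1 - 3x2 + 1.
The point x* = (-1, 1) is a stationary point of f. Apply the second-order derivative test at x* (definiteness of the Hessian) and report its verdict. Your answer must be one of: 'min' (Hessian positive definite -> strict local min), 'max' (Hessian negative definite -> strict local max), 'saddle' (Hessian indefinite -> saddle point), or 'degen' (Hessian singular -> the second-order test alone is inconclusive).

Compute the Hessian H = grad^2 f:
  H = [[4, 6], [6, 9]]
Verify stationarity: grad f(x*) = H x* + g = (0, 0).
Eigenvalues of H: 0, 13.
H has a zero eigenvalue (singular; positive semidefinite but not definite), so H is neither positive definite, negative definite, nor indefinite. The second-order test alone is inconclusive -> degen.
(Indeed, f is constant along the null direction of H through x*, so x* is not a strict local extremum.)

degen


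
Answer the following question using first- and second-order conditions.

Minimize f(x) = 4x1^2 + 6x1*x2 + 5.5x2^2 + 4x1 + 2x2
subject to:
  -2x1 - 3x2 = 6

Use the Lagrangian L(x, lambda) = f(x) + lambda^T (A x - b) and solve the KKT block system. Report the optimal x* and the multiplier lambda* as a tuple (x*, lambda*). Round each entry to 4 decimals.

Form the Lagrangian:
  L(x, lambda) = (1/2) x^T Q x + c^T x + lambda^T (A x - b)
Stationarity (grad_x L = 0): Q x + c + A^T lambda = 0.
Primal feasibility: A x = b.

This gives the KKT block system:
  [ Q   A^T ] [ x     ]   [-c ]
  [ A    0  ] [ lambda ] = [ b ]

Solving the linear system:
  x*      = (-1.0909, -1.2727)
  lambda* = (-6.1818)
  f(x*)   = 15.0909

x* = (-1.0909, -1.2727), lambda* = (-6.1818)


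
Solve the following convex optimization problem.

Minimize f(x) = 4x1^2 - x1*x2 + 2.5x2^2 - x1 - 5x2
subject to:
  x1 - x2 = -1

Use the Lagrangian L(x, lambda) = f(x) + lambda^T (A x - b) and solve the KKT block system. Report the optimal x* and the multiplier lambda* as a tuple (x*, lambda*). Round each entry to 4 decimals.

Form the Lagrangian:
  L(x, lambda) = (1/2) x^T Q x + c^T x + lambda^T (A x - b)
Stationarity (grad_x L = 0): Q x + c + A^T lambda = 0.
Primal feasibility: A x = b.

This gives the KKT block system:
  [ Q   A^T ] [ x     ]   [-c ]
  [ A    0  ] [ lambda ] = [ b ]

Solving the linear system:
  x*      = (0.1818, 1.1818)
  lambda* = (0.7273)
  f(x*)   = -2.6818

x* = (0.1818, 1.1818), lambda* = (0.7273)


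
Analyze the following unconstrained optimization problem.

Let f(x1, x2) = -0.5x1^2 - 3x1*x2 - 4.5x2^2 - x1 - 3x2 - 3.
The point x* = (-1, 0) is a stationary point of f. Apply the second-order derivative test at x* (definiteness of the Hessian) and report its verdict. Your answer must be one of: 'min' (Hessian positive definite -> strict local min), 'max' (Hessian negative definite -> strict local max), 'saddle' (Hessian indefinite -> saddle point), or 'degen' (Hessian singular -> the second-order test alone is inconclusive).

Compute the Hessian H = grad^2 f:
  H = [[-1, -3], [-3, -9]]
Verify stationarity: grad f(x*) = H x* + g = (0, 0).
Eigenvalues of H: -10, 0.
H has a zero eigenvalue (singular; negative semidefinite but not definite), so H is neither positive definite, negative definite, nor indefinite. The second-order test alone is inconclusive -> degen.
(Indeed, f is constant along the null direction of H through x*, so x* is not a strict local extremum.)

degen


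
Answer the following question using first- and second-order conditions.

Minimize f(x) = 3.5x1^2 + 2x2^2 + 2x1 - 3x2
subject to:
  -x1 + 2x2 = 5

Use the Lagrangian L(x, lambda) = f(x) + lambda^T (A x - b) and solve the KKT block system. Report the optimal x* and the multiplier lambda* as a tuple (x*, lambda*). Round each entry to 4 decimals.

Form the Lagrangian:
  L(x, lambda) = (1/2) x^T Q x + c^T x + lambda^T (A x - b)
Stationarity (grad_x L = 0): Q x + c + A^T lambda = 0.
Primal feasibility: A x = b.

This gives the KKT block system:
  [ Q   A^T ] [ x     ]   [-c ]
  [ A    0  ] [ lambda ] = [ b ]

Solving the linear system:
  x*      = (-0.6875, 2.1562)
  lambda* = (-2.8125)
  f(x*)   = 3.1094

x* = (-0.6875, 2.1562), lambda* = (-2.8125)


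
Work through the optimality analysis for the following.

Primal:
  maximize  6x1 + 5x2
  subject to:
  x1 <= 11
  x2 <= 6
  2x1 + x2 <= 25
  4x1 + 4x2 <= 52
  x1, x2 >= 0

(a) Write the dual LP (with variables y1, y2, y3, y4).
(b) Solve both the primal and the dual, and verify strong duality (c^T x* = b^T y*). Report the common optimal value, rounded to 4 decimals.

The standard primal-dual pair for 'max c^T x s.t. A x <= b, x >= 0' is:
  Dual:  min b^T y  s.t.  A^T y >= c,  y >= 0.

So the dual LP is:
  minimize  11y1 + 6y2 + 25y3 + 52y4
  subject to:
    y1 + 2y3 + 4y4 >= 6
    y2 + y3 + 4y4 >= 5
    y1, y2, y3, y4 >= 0

Solving the primal: x* = (11, 2).
  primal value c^T x* = 76.
Solving the dual: y* = (1, 0, 0, 1.25).
  dual value b^T y* = 76.
Strong duality: c^T x* = b^T y*. Confirmed.

76


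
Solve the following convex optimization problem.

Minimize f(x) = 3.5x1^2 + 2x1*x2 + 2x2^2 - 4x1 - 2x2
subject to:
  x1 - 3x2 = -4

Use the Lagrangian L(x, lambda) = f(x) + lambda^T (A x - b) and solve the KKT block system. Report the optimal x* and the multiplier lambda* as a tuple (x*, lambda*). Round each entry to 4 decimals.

Form the Lagrangian:
  L(x, lambda) = (1/2) x^T Q x + c^T x + lambda^T (A x - b)
Stationarity (grad_x L = 0): Q x + c + A^T lambda = 0.
Primal feasibility: A x = b.

This gives the KKT block system:
  [ Q   A^T ] [ x     ]   [-c ]
  [ A    0  ] [ lambda ] = [ b ]

Solving the linear system:
  x*      = (0.0253, 1.3418)
  lambda* = (1.1392)
  f(x*)   = 0.8861

x* = (0.0253, 1.3418), lambda* = (1.1392)


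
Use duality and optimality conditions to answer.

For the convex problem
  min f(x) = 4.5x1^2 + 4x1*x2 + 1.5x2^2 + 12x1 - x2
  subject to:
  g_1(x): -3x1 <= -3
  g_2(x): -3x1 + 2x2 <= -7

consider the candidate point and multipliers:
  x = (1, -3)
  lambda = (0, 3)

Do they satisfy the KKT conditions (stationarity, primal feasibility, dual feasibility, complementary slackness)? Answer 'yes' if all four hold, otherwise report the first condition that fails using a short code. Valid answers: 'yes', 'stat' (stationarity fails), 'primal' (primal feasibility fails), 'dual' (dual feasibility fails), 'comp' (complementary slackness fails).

Gradient of f: grad f(x) = Q x + c = (9, -6)
Constraint values g_i(x) = a_i^T x - b_i:
  g_1((1, -3)) = 0
  g_2((1, -3)) = -2
Stationarity residual: grad f(x) + sum_i lambda_i a_i = (0, 0)
  -> stationarity OK
Primal feasibility (all g_i <= 0): OK
Dual feasibility (all lambda_i >= 0): OK
Complementary slackness (lambda_i * g_i(x) = 0 for all i): FAILS

Verdict: the first failing condition is complementary_slackness -> comp.

comp


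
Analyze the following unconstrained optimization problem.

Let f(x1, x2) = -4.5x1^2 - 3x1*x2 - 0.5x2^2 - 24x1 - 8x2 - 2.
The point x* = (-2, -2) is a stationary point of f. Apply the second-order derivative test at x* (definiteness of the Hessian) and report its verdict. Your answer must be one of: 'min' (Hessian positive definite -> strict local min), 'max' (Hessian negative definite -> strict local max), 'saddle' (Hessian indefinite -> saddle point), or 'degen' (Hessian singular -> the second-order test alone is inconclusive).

Compute the Hessian H = grad^2 f:
  H = [[-9, -3], [-3, -1]]
Verify stationarity: grad f(x*) = H x* + g = (0, 0).
Eigenvalues of H: -10, 0.
H has a zero eigenvalue (singular; negative semidefinite but not definite), so H is neither positive definite, negative definite, nor indefinite. The second-order test alone is inconclusive -> degen.
(Indeed, f is constant along the null direction of H through x*, so x* is not a strict local extremum.)

degen


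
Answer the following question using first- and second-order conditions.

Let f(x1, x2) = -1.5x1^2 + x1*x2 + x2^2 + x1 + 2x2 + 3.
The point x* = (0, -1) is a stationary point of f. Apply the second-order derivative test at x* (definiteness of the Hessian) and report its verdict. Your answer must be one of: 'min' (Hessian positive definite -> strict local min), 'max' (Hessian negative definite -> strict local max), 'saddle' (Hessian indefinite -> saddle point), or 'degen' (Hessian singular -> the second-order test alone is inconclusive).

Compute the Hessian H = grad^2 f:
  H = [[-3, 1], [1, 2]]
Verify stationarity: grad f(x*) = H x* + g = (0, 0).
Eigenvalues of H: -3.1926, 2.1926.
Eigenvalues have mixed signs, so H is indefinite -> x* is a saddle point.

saddle


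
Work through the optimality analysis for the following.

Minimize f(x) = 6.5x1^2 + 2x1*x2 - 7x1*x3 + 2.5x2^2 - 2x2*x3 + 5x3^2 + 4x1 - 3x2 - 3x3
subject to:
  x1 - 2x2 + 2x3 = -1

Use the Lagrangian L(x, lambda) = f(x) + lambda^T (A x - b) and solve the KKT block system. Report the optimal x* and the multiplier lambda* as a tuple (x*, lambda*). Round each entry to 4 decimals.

Form the Lagrangian:
  L(x, lambda) = (1/2) x^T Q x + c^T x + lambda^T (A x - b)
Stationarity (grad_x L = 0): Q x + c + A^T lambda = 0.
Primal feasibility: A x = b.

This gives the KKT block system:
  [ Q   A^T ] [ x     ]   [-c ]
  [ A    0  ] [ lambda ] = [ b ]

Solving the linear system:
  x*      = (-0.2192, 0.7297, 0.3393)
  lambda* = (-0.2342)
  f(x*)   = -2.1592

x* = (-0.2192, 0.7297, 0.3393), lambda* = (-0.2342)


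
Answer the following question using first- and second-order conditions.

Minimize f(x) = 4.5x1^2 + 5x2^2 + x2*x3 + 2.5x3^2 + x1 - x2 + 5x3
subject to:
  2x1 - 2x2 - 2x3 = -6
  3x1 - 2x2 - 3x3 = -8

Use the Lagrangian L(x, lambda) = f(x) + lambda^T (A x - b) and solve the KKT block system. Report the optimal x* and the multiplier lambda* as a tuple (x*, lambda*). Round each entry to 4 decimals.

Form the Lagrangian:
  L(x, lambda) = (1/2) x^T Q x + c^T x + lambda^T (A x - b)
Stationarity (grad_x L = 0): Q x + c + A^T lambda = 0.
Primal feasibility: A x = b.

This gives the KKT block system:
  [ Q   A^T ] [ x     ]   [-c ]
  [ A    0  ] [ lambda ] = [ b ]

Solving the linear system:
  x*      = (-1.2143, 1, 0.7857)
  lambda* = (4.75, 0.1429)
  f(x*)   = 15.6786

x* = (-1.2143, 1, 0.7857), lambda* = (4.75, 0.1429)


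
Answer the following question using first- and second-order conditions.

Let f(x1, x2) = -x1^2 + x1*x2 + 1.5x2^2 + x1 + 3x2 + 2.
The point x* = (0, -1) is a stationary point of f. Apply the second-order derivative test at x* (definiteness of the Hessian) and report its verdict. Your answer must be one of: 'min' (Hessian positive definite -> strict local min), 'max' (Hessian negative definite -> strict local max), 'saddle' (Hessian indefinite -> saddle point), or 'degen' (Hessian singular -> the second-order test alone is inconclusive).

Compute the Hessian H = grad^2 f:
  H = [[-2, 1], [1, 3]]
Verify stationarity: grad f(x*) = H x* + g = (0, 0).
Eigenvalues of H: -2.1926, 3.1926.
Eigenvalues have mixed signs, so H is indefinite -> x* is a saddle point.

saddle


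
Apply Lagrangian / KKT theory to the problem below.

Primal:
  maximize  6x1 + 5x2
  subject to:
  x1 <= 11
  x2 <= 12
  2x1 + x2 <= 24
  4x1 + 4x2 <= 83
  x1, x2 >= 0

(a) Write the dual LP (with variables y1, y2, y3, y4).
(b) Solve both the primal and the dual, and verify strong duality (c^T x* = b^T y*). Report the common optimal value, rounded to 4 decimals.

The standard primal-dual pair for 'max c^T x s.t. A x <= b, x >= 0' is:
  Dual:  min b^T y  s.t.  A^T y >= c,  y >= 0.

So the dual LP is:
  minimize  11y1 + 12y2 + 24y3 + 83y4
  subject to:
    y1 + 2y3 + 4y4 >= 6
    y2 + y3 + 4y4 >= 5
    y1, y2, y3, y4 >= 0

Solving the primal: x* = (6, 12).
  primal value c^T x* = 96.
Solving the dual: y* = (0, 2, 3, 0).
  dual value b^T y* = 96.
Strong duality: c^T x* = b^T y*. Confirmed.

96


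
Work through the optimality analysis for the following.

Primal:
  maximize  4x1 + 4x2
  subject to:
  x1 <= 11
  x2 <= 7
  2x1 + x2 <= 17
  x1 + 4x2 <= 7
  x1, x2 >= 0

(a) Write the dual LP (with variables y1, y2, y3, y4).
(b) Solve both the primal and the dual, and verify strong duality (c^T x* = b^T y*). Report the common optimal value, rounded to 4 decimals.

The standard primal-dual pair for 'max c^T x s.t. A x <= b, x >= 0' is:
  Dual:  min b^T y  s.t.  A^T y >= c,  y >= 0.

So the dual LP is:
  minimize  11y1 + 7y2 + 17y3 + 7y4
  subject to:
    y1 + 2y3 + y4 >= 4
    y2 + y3 + 4y4 >= 4
    y1, y2, y3, y4 >= 0

Solving the primal: x* = (7, 0).
  primal value c^T x* = 28.
Solving the dual: y* = (0, 0, 0, 4).
  dual value b^T y* = 28.
Strong duality: c^T x* = b^T y*. Confirmed.

28


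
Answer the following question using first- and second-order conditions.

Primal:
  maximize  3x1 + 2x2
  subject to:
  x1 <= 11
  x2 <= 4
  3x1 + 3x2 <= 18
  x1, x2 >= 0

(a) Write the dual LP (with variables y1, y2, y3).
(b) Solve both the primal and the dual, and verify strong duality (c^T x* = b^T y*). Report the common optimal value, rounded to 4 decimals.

The standard primal-dual pair for 'max c^T x s.t. A x <= b, x >= 0' is:
  Dual:  min b^T y  s.t.  A^T y >= c,  y >= 0.

So the dual LP is:
  minimize  11y1 + 4y2 + 18y3
  subject to:
    y1 + 3y3 >= 3
    y2 + 3y3 >= 2
    y1, y2, y3 >= 0

Solving the primal: x* = (6, 0).
  primal value c^T x* = 18.
Solving the dual: y* = (0, 0, 1).
  dual value b^T y* = 18.
Strong duality: c^T x* = b^T y*. Confirmed.

18


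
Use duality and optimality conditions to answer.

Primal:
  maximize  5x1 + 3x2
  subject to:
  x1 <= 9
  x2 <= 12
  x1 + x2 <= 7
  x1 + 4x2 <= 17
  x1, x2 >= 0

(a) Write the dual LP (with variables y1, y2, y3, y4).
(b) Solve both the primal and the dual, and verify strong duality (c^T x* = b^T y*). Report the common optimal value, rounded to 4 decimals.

The standard primal-dual pair for 'max c^T x s.t. A x <= b, x >= 0' is:
  Dual:  min b^T y  s.t.  A^T y >= c,  y >= 0.

So the dual LP is:
  minimize  9y1 + 12y2 + 7y3 + 17y4
  subject to:
    y1 + y3 + y4 >= 5
    y2 + y3 + 4y4 >= 3
    y1, y2, y3, y4 >= 0

Solving the primal: x* = (7, 0).
  primal value c^T x* = 35.
Solving the dual: y* = (0, 0, 5, 0).
  dual value b^T y* = 35.
Strong duality: c^T x* = b^T y*. Confirmed.

35


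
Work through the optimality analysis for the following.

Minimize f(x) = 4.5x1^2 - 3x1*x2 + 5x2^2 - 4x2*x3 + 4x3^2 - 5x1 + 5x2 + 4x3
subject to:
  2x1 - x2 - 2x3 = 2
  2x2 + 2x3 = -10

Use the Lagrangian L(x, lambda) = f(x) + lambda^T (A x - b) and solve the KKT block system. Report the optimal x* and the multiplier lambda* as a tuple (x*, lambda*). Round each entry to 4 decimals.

Form the Lagrangian:
  L(x, lambda) = (1/2) x^T Q x + c^T x + lambda^T (A x - b)
Stationarity (grad_x L = 0): Q x + c + A^T lambda = 0.
Primal feasibility: A x = b.

This gives the KKT block system:
  [ Q   A^T ] [ x     ]   [-c ]
  [ A    0  ] [ lambda ] = [ b ]

Solving the linear system:
  x*      = (-2.504, -2.992, -2.008)
  lambda* = (9.28, 9.328)
  f(x*)   = 32.124

x* = (-2.504, -2.992, -2.008), lambda* = (9.28, 9.328)


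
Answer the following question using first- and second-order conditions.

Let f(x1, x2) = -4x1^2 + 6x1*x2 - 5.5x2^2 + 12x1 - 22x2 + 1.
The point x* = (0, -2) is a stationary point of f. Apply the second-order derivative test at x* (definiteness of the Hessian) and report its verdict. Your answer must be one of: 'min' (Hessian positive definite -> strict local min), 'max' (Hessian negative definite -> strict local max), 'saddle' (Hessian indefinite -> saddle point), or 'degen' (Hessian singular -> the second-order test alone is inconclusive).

Compute the Hessian H = grad^2 f:
  H = [[-8, 6], [6, -11]]
Verify stationarity: grad f(x*) = H x* + g = (0, 0).
Eigenvalues of H: -15.6847, -3.3153.
Both eigenvalues < 0, so H is negative definite -> x* is a strict local max.

max


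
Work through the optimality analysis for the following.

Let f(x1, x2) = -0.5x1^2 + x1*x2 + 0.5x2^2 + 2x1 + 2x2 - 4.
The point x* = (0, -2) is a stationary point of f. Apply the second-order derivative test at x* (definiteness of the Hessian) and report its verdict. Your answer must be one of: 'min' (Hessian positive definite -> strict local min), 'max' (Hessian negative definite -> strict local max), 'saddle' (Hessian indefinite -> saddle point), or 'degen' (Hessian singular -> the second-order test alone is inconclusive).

Compute the Hessian H = grad^2 f:
  H = [[-1, 1], [1, 1]]
Verify stationarity: grad f(x*) = H x* + g = (0, 0).
Eigenvalues of H: -1.4142, 1.4142.
Eigenvalues have mixed signs, so H is indefinite -> x* is a saddle point.

saddle


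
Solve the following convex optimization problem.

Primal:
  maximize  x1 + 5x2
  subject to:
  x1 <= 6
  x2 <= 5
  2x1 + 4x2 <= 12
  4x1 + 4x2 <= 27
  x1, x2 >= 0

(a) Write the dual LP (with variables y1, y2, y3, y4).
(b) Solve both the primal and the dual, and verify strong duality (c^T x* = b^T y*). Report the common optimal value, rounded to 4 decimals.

The standard primal-dual pair for 'max c^T x s.t. A x <= b, x >= 0' is:
  Dual:  min b^T y  s.t.  A^T y >= c,  y >= 0.

So the dual LP is:
  minimize  6y1 + 5y2 + 12y3 + 27y4
  subject to:
    y1 + 2y3 + 4y4 >= 1
    y2 + 4y3 + 4y4 >= 5
    y1, y2, y3, y4 >= 0

Solving the primal: x* = (0, 3).
  primal value c^T x* = 15.
Solving the dual: y* = (0, 0, 1.25, 0).
  dual value b^T y* = 15.
Strong duality: c^T x* = b^T y*. Confirmed.

15


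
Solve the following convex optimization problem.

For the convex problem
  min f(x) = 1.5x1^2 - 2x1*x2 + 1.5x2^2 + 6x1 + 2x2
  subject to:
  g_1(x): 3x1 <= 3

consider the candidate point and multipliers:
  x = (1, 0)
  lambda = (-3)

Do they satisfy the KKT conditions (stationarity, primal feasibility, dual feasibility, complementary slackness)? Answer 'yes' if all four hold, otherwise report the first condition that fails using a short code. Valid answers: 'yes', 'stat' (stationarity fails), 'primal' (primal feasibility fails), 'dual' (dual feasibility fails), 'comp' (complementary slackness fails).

Gradient of f: grad f(x) = Q x + c = (9, 0)
Constraint values g_i(x) = a_i^T x - b_i:
  g_1((1, 0)) = 0
Stationarity residual: grad f(x) + sum_i lambda_i a_i = (0, 0)
  -> stationarity OK
Primal feasibility (all g_i <= 0): OK
Dual feasibility (all lambda_i >= 0): FAILS
Complementary slackness (lambda_i * g_i(x) = 0 for all i): OK

Verdict: the first failing condition is dual_feasibility -> dual.

dual


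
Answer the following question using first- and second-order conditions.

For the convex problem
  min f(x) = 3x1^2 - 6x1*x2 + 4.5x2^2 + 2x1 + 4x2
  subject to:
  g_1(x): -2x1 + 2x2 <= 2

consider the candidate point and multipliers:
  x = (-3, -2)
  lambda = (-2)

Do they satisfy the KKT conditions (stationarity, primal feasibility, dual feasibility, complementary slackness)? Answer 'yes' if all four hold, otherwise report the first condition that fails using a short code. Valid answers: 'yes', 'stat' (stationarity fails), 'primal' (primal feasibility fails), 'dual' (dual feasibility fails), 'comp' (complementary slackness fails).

Gradient of f: grad f(x) = Q x + c = (-4, 4)
Constraint values g_i(x) = a_i^T x - b_i:
  g_1((-3, -2)) = 0
Stationarity residual: grad f(x) + sum_i lambda_i a_i = (0, 0)
  -> stationarity OK
Primal feasibility (all g_i <= 0): OK
Dual feasibility (all lambda_i >= 0): FAILS
Complementary slackness (lambda_i * g_i(x) = 0 for all i): OK

Verdict: the first failing condition is dual_feasibility -> dual.

dual


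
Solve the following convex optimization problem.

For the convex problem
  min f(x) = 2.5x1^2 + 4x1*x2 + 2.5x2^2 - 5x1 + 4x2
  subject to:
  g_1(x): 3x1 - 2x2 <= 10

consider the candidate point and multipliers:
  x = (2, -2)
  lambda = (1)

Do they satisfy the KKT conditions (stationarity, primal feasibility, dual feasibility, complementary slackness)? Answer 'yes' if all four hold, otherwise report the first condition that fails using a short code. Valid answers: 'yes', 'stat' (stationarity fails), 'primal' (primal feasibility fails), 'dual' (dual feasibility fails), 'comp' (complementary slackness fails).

Gradient of f: grad f(x) = Q x + c = (-3, 2)
Constraint values g_i(x) = a_i^T x - b_i:
  g_1((2, -2)) = 0
Stationarity residual: grad f(x) + sum_i lambda_i a_i = (0, 0)
  -> stationarity OK
Primal feasibility (all g_i <= 0): OK
Dual feasibility (all lambda_i >= 0): OK
Complementary slackness (lambda_i * g_i(x) = 0 for all i): OK

Verdict: yes, KKT holds.

yes


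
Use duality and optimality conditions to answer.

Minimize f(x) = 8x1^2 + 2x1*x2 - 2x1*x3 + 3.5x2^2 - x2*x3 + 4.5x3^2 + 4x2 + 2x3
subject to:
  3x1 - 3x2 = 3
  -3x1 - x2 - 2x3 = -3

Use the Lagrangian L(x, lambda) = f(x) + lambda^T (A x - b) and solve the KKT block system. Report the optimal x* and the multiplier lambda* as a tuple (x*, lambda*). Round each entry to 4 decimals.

Form the Lagrangian:
  L(x, lambda) = (1/2) x^T Q x + c^T x + lambda^T (A x - b)
Stationarity (grad_x L = 0): Q x + c + A^T lambda = 0.
Primal feasibility: A x = b.

This gives the KKT block system:
  [ Q   A^T ] [ x     ]   [-c ]
  [ A    0  ] [ lambda ] = [ b ]

Solving the linear system:
  x*      = (0.7067, -0.2933, 0.5867)
  lambda* = (-0.1022, 3.08)
  f(x*)   = 4.7733

x* = (0.7067, -0.2933, 0.5867), lambda* = (-0.1022, 3.08)


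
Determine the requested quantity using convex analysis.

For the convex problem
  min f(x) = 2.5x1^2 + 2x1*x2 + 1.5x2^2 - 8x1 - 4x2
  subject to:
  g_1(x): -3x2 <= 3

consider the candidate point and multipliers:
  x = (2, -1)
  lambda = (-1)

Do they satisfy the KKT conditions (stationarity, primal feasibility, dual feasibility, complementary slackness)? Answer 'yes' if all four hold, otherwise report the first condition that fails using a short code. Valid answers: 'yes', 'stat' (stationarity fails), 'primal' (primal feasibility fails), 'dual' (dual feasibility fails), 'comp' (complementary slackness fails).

Gradient of f: grad f(x) = Q x + c = (0, -3)
Constraint values g_i(x) = a_i^T x - b_i:
  g_1((2, -1)) = 0
Stationarity residual: grad f(x) + sum_i lambda_i a_i = (0, 0)
  -> stationarity OK
Primal feasibility (all g_i <= 0): OK
Dual feasibility (all lambda_i >= 0): FAILS
Complementary slackness (lambda_i * g_i(x) = 0 for all i): OK

Verdict: the first failing condition is dual_feasibility -> dual.

dual


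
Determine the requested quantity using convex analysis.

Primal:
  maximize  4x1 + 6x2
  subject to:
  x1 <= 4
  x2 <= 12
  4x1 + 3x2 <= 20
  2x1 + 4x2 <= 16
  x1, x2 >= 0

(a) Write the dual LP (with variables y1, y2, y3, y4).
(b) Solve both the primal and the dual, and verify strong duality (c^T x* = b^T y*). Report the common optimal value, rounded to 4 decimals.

The standard primal-dual pair for 'max c^T x s.t. A x <= b, x >= 0' is:
  Dual:  min b^T y  s.t.  A^T y >= c,  y >= 0.

So the dual LP is:
  minimize  4y1 + 12y2 + 20y3 + 16y4
  subject to:
    y1 + 4y3 + 2y4 >= 4
    y2 + 3y3 + 4y4 >= 6
    y1, y2, y3, y4 >= 0

Solving the primal: x* = (3.2, 2.4).
  primal value c^T x* = 27.2.
Solving the dual: y* = (0, 0, 0.4, 1.2).
  dual value b^T y* = 27.2.
Strong duality: c^T x* = b^T y*. Confirmed.

27.2


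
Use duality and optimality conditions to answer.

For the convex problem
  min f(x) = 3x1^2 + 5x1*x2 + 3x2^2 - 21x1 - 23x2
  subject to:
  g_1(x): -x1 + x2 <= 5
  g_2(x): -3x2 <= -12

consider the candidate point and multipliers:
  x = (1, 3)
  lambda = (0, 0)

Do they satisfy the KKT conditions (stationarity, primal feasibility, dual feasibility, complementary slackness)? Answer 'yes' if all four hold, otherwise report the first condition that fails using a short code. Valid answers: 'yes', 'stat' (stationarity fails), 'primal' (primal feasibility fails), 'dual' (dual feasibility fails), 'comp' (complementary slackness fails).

Gradient of f: grad f(x) = Q x + c = (0, 0)
Constraint values g_i(x) = a_i^T x - b_i:
  g_1((1, 3)) = -3
  g_2((1, 3)) = 3
Stationarity residual: grad f(x) + sum_i lambda_i a_i = (0, 0)
  -> stationarity OK
Primal feasibility (all g_i <= 0): FAILS
Dual feasibility (all lambda_i >= 0): OK
Complementary slackness (lambda_i * g_i(x) = 0 for all i): OK

Verdict: the first failing condition is primal_feasibility -> primal.

primal


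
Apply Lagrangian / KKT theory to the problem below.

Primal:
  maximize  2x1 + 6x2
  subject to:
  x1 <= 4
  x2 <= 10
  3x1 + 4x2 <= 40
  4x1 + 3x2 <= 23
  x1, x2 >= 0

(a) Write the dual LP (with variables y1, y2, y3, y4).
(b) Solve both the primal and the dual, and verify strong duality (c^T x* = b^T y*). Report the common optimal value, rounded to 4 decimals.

The standard primal-dual pair for 'max c^T x s.t. A x <= b, x >= 0' is:
  Dual:  min b^T y  s.t.  A^T y >= c,  y >= 0.

So the dual LP is:
  minimize  4y1 + 10y2 + 40y3 + 23y4
  subject to:
    y1 + 3y3 + 4y4 >= 2
    y2 + 4y3 + 3y4 >= 6
    y1, y2, y3, y4 >= 0

Solving the primal: x* = (0, 7.6667).
  primal value c^T x* = 46.
Solving the dual: y* = (0, 0, 0, 2).
  dual value b^T y* = 46.
Strong duality: c^T x* = b^T y*. Confirmed.

46


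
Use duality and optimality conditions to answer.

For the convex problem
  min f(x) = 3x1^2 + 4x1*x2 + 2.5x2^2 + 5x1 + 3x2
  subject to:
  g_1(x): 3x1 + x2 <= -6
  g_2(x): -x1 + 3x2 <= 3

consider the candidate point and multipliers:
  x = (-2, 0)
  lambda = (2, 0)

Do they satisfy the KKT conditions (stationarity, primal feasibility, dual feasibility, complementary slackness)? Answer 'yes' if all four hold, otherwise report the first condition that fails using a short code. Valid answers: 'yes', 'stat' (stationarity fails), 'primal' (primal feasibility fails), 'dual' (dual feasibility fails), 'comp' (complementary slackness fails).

Gradient of f: grad f(x) = Q x + c = (-7, -5)
Constraint values g_i(x) = a_i^T x - b_i:
  g_1((-2, 0)) = 0
  g_2((-2, 0)) = -1
Stationarity residual: grad f(x) + sum_i lambda_i a_i = (-1, -3)
  -> stationarity FAILS
Primal feasibility (all g_i <= 0): OK
Dual feasibility (all lambda_i >= 0): OK
Complementary slackness (lambda_i * g_i(x) = 0 for all i): OK

Verdict: the first failing condition is stationarity -> stat.

stat


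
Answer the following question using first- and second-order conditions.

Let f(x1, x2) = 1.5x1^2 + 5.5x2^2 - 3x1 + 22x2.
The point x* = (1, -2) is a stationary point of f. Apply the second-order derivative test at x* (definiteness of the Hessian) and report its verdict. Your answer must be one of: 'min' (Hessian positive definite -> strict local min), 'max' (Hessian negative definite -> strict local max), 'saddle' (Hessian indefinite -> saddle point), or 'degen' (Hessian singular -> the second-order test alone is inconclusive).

Compute the Hessian H = grad^2 f:
  H = [[3, 0], [0, 11]]
Verify stationarity: grad f(x*) = H x* + g = (0, 0).
Eigenvalues of H: 3, 11.
Both eigenvalues > 0, so H is positive definite -> x* is a strict local min.

min


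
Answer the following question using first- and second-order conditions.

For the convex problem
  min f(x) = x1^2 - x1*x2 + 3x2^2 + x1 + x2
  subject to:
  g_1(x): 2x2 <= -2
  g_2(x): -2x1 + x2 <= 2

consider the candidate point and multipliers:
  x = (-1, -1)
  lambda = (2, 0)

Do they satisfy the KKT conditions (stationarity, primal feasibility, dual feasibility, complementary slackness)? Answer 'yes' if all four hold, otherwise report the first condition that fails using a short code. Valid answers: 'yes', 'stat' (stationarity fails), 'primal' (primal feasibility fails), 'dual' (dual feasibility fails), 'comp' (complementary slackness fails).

Gradient of f: grad f(x) = Q x + c = (0, -4)
Constraint values g_i(x) = a_i^T x - b_i:
  g_1((-1, -1)) = 0
  g_2((-1, -1)) = -1
Stationarity residual: grad f(x) + sum_i lambda_i a_i = (0, 0)
  -> stationarity OK
Primal feasibility (all g_i <= 0): OK
Dual feasibility (all lambda_i >= 0): OK
Complementary slackness (lambda_i * g_i(x) = 0 for all i): OK

Verdict: yes, KKT holds.

yes
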